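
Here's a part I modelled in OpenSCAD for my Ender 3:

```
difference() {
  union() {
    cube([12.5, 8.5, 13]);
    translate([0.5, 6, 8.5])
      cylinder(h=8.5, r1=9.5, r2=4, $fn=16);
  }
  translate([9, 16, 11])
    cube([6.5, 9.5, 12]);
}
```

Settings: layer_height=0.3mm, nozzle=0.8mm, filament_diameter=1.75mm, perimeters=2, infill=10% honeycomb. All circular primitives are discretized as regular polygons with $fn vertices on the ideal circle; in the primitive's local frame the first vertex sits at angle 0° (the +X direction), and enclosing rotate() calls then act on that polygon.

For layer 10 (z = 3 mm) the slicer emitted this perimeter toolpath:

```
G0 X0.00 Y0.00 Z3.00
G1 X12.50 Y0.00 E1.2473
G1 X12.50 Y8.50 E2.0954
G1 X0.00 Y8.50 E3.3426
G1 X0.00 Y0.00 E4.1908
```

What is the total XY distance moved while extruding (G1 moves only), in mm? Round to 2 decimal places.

Sum the Euclidean lengths of each G1 segment: total = 42.00 mm.

42.00 mm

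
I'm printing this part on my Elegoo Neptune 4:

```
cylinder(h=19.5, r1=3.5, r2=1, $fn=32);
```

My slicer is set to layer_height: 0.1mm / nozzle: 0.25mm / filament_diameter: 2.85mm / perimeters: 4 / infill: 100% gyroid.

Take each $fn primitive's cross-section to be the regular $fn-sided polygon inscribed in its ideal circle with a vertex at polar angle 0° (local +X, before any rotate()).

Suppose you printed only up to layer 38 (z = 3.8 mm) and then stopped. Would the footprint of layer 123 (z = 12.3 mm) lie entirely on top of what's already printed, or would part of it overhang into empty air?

Compare the two slices. At z = 3.8: the cone: at t=0.195 of its height the radius interpolates to r₁+(r₂−r₁)t = 3.013, giving a regular 32-gon of that circumradius (area = (32/2)·3.013²·sin(360°/32) = 28.33 mm²). At z = 12.3: the cone: at t=0.631 of its height the radius interpolates to r₁+(r₂−r₁)t = 1.923, giving a regular 32-gon of that circumradius (area = (32/2)·1.923²·sin(360°/32) = 11.54 mm²). Checking containment: the cross-section at z = 12.3 is a subset of the cross-section at z = 3.8.

entirely on top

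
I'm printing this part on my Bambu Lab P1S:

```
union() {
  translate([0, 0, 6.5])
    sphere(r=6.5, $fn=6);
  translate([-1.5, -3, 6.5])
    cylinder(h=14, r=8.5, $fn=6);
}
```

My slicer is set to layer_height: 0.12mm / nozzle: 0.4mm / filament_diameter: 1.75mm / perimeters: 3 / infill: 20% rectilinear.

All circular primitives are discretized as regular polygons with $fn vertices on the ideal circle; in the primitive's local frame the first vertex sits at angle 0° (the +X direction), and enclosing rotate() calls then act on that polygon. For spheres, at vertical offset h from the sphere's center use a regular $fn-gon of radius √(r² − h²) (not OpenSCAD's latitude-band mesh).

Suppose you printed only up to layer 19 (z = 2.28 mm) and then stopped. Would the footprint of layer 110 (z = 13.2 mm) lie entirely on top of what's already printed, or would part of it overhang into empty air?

part overhangs

Compare the two slices. At z = 2.28: the r=6.5 sphere contributes a regular 6-gon of circumradius √(6.5²−4.22²) = 4.944 (area = (6/2)·4.944²·sin(360°/6) = 63.50 mm²); the cylinder at (-1.5, -3) does not reach this height (z outside [6.5, 20.5]); Taking the union: only the r=6.5 sphere is present, so the union is just that shape — area = 63.50 mm². At z = 13.2: the sphere does not reach this height (|z−center|=6.700 > r=6.5); the cylinder at (-1.5, -3): section is a regular 6-gon, circumradius r=8.5 (area = (6/2)·8.500²·sin(360°/6) = 187.71 mm²); Taking the union: only the r=8.5 cylinder at (-1.5, -3) is present, so the union is just that shape — area = 187.71 mm². Checking containment: at z = 13.2 the cross-section extends beyond the z = 2.28 cross-section by about 124.21 mm².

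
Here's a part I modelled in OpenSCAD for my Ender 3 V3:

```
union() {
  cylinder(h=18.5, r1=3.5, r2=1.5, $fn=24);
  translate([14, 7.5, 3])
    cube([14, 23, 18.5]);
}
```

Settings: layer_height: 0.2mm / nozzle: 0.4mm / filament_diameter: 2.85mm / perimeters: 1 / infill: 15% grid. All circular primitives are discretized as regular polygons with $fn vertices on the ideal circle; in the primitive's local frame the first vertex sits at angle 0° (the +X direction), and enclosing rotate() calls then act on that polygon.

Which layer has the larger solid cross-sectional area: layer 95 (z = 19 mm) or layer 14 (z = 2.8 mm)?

Layer 95 (z = 19): the cone is not intersected at this z (z outside [0, 18.5]); the cube at (14, 7.5) (footprint 14×23) is included at this height (area 322.00 mm²); Taking the union: only the 14×23 cube at (14, 7.5) is present, so the union is just that shape — area = 322.00 mm². So its area = 322.00 mm². Layer 14 (z = 2.8): the cone: at t=0.151 of its height the radius interpolates to r₁+(r₂−r₁)t = 3.197, giving a regular 24-gon of that circumradius (area = (24/2)·3.197²·sin(360°/24) = 31.75 mm²); the cube at (14, 7.5) does not reach this height (z outside [3, 21.5]); Combining (union): only the cone is present, so the union is just that shape — area = 31.75 mm². So its area = 31.75 mm². Layer 95 is larger (322.00 vs 31.75 mm²).

layer 95 (z = 19 mm)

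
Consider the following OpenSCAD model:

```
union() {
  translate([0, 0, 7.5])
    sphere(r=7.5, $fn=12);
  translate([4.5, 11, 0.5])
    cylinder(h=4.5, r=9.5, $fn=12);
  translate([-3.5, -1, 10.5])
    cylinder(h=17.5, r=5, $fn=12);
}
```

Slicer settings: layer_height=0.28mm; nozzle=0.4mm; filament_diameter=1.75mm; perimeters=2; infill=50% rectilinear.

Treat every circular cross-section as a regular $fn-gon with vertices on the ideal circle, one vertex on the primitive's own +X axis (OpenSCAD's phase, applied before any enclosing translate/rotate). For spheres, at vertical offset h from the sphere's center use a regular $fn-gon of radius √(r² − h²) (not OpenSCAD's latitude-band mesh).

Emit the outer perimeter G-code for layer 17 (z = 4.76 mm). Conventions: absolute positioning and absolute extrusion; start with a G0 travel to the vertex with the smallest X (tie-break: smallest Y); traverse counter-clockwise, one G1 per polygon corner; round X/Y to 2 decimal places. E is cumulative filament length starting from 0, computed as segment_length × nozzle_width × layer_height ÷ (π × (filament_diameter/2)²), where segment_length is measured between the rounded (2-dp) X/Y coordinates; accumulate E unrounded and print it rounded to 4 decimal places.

G0 X-6.98 Y0.00 Z4.76
G1 X-6.05 Y-3.49 E0.1682
G1 X-3.49 Y-6.05 E0.3368
G1 X0.00 Y-6.98 E0.5049
G1 X3.49 Y-6.05 E0.6731
G1 X6.05 Y-3.49 E0.8417
G1 X6.98 Y0.00 E1.0099
G1 X6.44 Y2.02 E1.1072
G1 X9.25 Y2.77 E1.2427
G1 X12.73 Y6.25 E1.4718
G1 X14.00 Y11.00 E1.7008
G1 X12.73 Y15.75 E1.9297
G1 X9.25 Y19.23 E2.1589
G1 X4.50 Y20.50 E2.3878
G1 X-0.25 Y19.23 E2.6168
G1 X-3.73 Y15.75 E2.8460
G1 X-5.00 Y11.00 E3.0749
G1 X-3.73 Y6.25 E3.3039
G1 X-3.51 Y6.03 E3.3183
G1 X-6.05 Y3.49 E3.4856
G1 X-6.98 Y0.00 E3.6538

At z = 4.76 mm: the sphere: section is a regular 12-gon, circumradius = √(r²−h²) = √(7.5²−2.74²) = 6.982; the r=9.5 cylinder at (4.5, 11) contributes a regular 12-gon of circumradius 9.5; the cylinder at (-3.5, -1) does not reach this height (z outside [10.5, 28]); Merging all regions: the regions partially overlap (shared area 30.95 mm²), so overlapping operands fuse into one piece — 1 connected region. The outline is a single polygon with 20 vertices. Extrusion per mm of travel: 0.4 × 0.28 / (π × 0.875²) = 0.046564. Accumulating E over each segment gives final E = 3.6538.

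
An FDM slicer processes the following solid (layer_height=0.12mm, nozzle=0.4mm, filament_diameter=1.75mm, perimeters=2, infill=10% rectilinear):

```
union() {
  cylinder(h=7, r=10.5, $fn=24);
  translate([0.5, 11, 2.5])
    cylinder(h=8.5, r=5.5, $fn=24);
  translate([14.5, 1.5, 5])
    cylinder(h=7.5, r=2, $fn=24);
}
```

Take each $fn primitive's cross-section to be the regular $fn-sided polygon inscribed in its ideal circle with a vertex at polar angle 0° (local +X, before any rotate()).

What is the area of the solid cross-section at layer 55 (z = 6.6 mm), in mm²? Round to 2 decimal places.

413.03 mm²

At z = 6.6 mm: the r=10.5 cylinder contributes a regular 24-gon of circumradius 10.5 (area = (24/2)·10.500²·sin(360°/24) = 342.42 mm²); the r=5.5 cylinder at (0.5, 11) gives a regular 24-gon of circumradius 5.5 (constant along its height) (area = (24/2)·5.500²·sin(360°/24) = 93.95 mm²); the r=2 cylinder at (14.5, 1.5) contributes a regular 24-gon of circumradius 2 (area = (24/2)·2.000²·sin(360°/24) = 12.42 mm²); Merging all regions: the regions partially overlap — summed areas 448.79 mm² minus the doubly-counted overlap 35.77 mm² gives 413.03 mm² — area = 413.03 mm². Overall, the cross-section has 2 separate islands. Net area = 413.03 mm².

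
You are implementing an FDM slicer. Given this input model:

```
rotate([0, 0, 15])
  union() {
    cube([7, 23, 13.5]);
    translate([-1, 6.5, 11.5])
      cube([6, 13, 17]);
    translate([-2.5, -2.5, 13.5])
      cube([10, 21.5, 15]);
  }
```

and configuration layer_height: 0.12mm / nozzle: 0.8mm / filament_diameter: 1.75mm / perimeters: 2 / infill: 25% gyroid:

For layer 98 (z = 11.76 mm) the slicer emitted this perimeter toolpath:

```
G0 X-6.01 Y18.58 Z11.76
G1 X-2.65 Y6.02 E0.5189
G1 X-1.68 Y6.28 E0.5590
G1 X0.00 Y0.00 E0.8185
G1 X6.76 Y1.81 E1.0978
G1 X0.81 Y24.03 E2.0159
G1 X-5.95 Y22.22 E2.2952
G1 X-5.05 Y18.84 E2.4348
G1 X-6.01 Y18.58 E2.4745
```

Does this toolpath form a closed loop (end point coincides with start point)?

yes

Start point (G0): (-6.01, 18.58). End point (last G1): the path returns to the start — closed.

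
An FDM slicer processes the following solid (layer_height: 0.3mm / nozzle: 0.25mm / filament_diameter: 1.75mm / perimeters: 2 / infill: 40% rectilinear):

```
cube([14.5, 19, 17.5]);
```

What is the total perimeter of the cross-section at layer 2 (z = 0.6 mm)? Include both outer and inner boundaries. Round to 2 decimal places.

At z = 0.6 mm: the cube is present — its section is the full 14.5×19 rectangle (perimeter 67.00 mm). Overall, the cross-section is a single solid region. Total boundary length (outer) = 67.00 mm.

67.00 mm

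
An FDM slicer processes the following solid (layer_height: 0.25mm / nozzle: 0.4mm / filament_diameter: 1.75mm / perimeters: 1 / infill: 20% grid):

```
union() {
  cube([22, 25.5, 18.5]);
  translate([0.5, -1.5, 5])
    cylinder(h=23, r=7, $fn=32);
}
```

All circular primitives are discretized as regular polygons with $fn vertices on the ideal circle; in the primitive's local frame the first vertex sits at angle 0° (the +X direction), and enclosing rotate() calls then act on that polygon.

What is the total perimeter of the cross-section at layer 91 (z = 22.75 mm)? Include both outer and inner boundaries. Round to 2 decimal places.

43.91 mm

At z = 22.75 mm: the cube does not reach this height (z outside [0, 18.5]); the r=7 cylinder at (0.5, -1.5) contributes a regular 32-gon of circumradius 7 (perimeter = 2·32·7.000·sin(180°/32) = 43.91 mm); Taking the union: only the r=7 cylinder at (0.5, -1.5) is present, so the union is just that shape — boundary = 43.91 mm. Overall, the cross-section is a single solid region. Total boundary length (outer) = 43.91 mm.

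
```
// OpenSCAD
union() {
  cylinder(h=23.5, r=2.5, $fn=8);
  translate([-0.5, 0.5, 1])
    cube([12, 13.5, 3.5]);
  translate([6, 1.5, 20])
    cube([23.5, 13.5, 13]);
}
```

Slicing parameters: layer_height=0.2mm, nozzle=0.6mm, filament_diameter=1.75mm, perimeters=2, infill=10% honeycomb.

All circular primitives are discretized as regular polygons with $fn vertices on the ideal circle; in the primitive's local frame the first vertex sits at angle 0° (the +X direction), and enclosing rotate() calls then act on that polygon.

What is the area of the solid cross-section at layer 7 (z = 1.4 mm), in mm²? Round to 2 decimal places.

At z = 1.4 mm: the cylinder: section is a regular 8-gon, circumradius r=2.5 (area = (8/2)·2.500²·sin(360°/8) = 17.68 mm²); the 12×13.5 cube at (-0.5, 0.5) contributes its full rectangle (area 162.00 mm²); the cube at (6, 1.5) is not intersected at this z (z outside [20, 33]); Combining (union): the regions partially overlap — summed areas 179.68 mm² minus the doubly-counted overlap 4.17 mm² gives 175.51 mm² — area = 175.51 mm². Overall, the cross-section is a single solid region. Net area = 175.51 mm².

175.51 mm²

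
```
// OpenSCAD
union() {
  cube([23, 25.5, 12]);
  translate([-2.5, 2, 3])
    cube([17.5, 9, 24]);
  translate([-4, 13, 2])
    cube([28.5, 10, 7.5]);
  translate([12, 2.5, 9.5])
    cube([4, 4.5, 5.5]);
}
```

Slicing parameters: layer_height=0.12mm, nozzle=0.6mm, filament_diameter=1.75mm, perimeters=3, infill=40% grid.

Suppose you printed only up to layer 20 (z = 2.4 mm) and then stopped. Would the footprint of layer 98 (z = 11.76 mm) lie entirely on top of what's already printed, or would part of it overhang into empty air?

part overhangs

Compare the two slices. At z = 2.4: the 23×25.5 cube contributes its full rectangle (area 586.50 mm²); the cube at (-2.5, 2) is absent (z outside [3, 27]); the cube at (-4, 13) (footprint 28.5×10) is included at this height (area 285.00 mm²); the cube at (12, 2.5) is absent (z outside [9.5, 15]); Combining (union): the regions partially overlap — summed areas 871.50 mm² minus the doubly-counted overlap 230.00 mm² gives 641.50 mm² — area = 641.50 mm². At z = 11.76: the 23×25.5 cube contributes its full rectangle (area 586.50 mm²); the cube at (-2.5, 2) (footprint 17.5×9) is included at this height (area 157.50 mm²); the cube at (-4, 13) is not intersected at this z (z outside [2, 9.5]); the 4×4.5 cube at (12, 2.5) contributes its full rectangle (area 18.00 mm²); Taking the union: the regions partially overlap — summed areas 762.00 mm² minus the doubly-counted overlap 153.00 mm² gives 609.00 mm² — area = 609.00 mm². Checking containment: at z = 11.76 the cross-section extends beyond the z = 2.4 cross-section by about 22.50 mm².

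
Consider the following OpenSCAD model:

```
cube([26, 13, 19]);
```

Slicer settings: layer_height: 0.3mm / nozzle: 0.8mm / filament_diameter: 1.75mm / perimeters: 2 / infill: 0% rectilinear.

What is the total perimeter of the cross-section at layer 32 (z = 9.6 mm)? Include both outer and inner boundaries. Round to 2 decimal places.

78.00 mm

At z = 9.6 mm: the 26×13 cube contributes its full rectangle (perimeter 78.00 mm). Overall, the cross-section is a single solid region. Total boundary length (outer) = 78.00 mm.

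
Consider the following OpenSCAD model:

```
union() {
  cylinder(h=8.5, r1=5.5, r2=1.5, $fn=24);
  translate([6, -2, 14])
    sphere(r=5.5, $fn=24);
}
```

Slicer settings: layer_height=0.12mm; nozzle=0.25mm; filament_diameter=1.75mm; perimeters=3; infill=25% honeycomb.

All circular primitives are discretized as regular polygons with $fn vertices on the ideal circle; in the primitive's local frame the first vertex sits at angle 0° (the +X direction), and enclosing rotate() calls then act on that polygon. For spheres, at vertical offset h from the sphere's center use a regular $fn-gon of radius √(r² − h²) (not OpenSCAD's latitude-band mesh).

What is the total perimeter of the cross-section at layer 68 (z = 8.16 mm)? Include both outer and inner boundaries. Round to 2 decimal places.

10.40 mm

At z = 8.16 mm: the cone: at t=0.960 of its height the radius interpolates to r₁+(r₂−r₁)t = 1.660, giving a regular 24-gon of that circumradius (perimeter = 2·24·1.660·sin(180°/24) = 10.40 mm); the sphere at (6, -2) is absent (|z−center|=5.840 > r=5.5); Combining (union): only the cone is present, so the union is just that shape — boundary = 10.40 mm. Overall, the cross-section is a single solid region. Total boundary length (outer) = 10.40 mm.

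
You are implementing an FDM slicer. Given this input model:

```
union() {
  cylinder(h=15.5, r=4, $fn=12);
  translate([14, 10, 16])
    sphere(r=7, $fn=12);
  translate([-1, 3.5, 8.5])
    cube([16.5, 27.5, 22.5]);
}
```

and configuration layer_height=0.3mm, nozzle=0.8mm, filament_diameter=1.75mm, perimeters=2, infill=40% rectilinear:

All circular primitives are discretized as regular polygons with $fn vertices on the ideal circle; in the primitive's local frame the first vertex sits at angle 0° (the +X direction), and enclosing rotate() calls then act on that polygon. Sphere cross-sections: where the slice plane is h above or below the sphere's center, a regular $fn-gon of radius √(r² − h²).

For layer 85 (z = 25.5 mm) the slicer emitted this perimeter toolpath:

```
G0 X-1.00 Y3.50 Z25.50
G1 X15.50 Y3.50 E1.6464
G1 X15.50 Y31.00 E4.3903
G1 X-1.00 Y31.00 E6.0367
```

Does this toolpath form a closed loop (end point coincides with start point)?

Start point (G0): (-1.00, 3.50). End point (last G1): the path does not return to the start — open.

no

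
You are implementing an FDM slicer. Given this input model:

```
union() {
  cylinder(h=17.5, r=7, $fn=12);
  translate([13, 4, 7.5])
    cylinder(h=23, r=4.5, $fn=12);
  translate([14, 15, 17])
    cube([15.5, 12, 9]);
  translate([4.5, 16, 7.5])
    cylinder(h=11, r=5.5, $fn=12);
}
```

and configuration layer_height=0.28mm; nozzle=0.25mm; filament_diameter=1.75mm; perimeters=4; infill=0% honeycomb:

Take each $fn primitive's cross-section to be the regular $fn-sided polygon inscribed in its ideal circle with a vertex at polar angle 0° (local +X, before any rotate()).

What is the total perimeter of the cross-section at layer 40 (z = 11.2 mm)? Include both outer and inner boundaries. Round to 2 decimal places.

105.60 mm

At z = 11.2 mm: the cylinder: section is a regular 12-gon, circumradius r=7 (perimeter = 2·12·7.000·sin(180°/12) = 43.48 mm); the r=4.5 cylinder at (13, 4) gives a regular 12-gon of circumradius 4.5 (constant along its height) (perimeter = 2·12·4.500·sin(180°/12) = 27.95 mm); the cube at (14, 15) does not reach this height (z outside [17, 26]); the cylinder at (4.5, 16): section is a regular 12-gon, circumradius r=5.5 (perimeter = 2·12·5.500·sin(180°/12) = 34.16 mm); Taking the union: the 3 present regions are separate (no shared area or edge), so areas and boundary lengths simply add and each stays a separate island — boundary = 105.60 mm. Overall, the cross-section has 3 separate islands. Total boundary length (outer) = 105.60 mm.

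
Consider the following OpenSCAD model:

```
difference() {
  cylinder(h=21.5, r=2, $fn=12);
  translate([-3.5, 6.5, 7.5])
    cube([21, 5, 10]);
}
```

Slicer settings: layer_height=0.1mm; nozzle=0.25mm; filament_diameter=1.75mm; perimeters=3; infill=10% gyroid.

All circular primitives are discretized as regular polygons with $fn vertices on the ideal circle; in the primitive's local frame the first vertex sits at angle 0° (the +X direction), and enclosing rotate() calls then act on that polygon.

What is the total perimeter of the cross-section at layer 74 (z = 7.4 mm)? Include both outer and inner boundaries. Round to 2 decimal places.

At z = 7.4 mm: the r=2 cylinder gives a regular 12-gon of circumradius 2 (constant along its height) (perimeter = 2·12·2.000·sin(180°/12) = 12.42 mm); the cube at (-3.5, 6.5) does not reach this height (z outside [7.5, 17.5]); Subtracting the remaining from the first: none of the subtracted shapes is present at this height, so the r=2 cylinder is unchanged — boundary = 12.42 mm. Overall, the cross-section is a single solid region. Total boundary length (outer) = 12.42 mm.

12.42 mm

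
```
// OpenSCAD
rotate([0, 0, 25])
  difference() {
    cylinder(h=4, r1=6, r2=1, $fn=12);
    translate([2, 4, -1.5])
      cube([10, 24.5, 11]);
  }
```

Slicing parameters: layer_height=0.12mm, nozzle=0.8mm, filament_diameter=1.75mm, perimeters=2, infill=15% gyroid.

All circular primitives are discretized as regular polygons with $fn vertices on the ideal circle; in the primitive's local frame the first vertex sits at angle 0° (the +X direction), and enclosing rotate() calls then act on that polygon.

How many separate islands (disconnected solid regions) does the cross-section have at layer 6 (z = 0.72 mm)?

At z = 0.72 mm: the cone (r1=6→r2=1) has section circumradius 5.100 here — a regular 12-gon; the cube at (2, 4) (footprint 10×24.5) is included at this height; Taking the first minus the rest: starting from the cone, the 10×24.5 cube at (2, 4) partially overlaps it — only the 0.36 mm² overlap (of its 245.00 mm²) is removed, clipping the outline — 1 connected region; (rotated 25° about Z; rotation is an isometry so areas/perimeters/island counts are preserved). Overall, the cross-section is a single solid region. Island count = 1.

1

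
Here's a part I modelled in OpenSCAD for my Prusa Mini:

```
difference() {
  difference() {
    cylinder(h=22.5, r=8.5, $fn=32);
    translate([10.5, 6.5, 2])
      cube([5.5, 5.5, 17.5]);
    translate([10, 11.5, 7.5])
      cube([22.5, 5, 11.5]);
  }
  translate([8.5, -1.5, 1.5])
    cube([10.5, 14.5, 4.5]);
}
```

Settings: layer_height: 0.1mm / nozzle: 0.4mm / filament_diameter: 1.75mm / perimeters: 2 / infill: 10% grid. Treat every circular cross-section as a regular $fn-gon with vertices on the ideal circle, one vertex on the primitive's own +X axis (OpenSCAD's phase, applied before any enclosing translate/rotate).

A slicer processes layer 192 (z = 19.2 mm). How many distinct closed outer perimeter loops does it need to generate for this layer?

At z = 19.2 mm: the r=8.5 cylinder gives a regular 32-gon of circumradius 8.5 (constant along its height); the 5.5×5.5 cube at (10.5, 6.5) contributes its full rectangle; the cube at (10, 11.5) is not intersected at this z (z outside [7.5, 19]); Taking the first minus the rest: starting from the r=8.5 cylinder, the 5.5×5.5 cube at (10.5, 6.5) misses the remaining region (no effect) — 1 connected region; the cube at (8.5, -1.5) is not intersected at this z (z outside [1.5, 6]); After the difference (first − rest): none of the subtracted shapes is present at this height, so the result so far is unchanged — 1 connected region. The result has 1 disconnected region.

1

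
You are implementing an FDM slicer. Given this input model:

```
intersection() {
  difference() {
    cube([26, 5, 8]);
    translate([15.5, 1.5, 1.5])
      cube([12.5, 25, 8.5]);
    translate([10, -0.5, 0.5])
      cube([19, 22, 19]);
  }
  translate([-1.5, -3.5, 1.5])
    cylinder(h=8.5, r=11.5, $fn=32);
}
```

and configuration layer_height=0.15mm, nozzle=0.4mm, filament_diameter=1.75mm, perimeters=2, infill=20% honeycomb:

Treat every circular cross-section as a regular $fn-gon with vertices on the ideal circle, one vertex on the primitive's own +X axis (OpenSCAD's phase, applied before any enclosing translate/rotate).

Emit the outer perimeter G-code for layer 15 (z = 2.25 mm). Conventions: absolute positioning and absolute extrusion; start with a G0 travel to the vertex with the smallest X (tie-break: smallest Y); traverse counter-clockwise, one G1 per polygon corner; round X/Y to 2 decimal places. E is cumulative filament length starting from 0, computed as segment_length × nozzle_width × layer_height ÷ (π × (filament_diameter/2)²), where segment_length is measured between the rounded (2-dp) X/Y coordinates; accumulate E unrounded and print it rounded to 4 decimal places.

G0 X0.00 Y0.00 Z2.25
G1 X9.40 Y0.00 E0.2345
G1 X9.12 Y0.90 E0.2580
G1 X8.06 Y2.89 E0.3142
G1 X6.63 Y4.63 E0.3704
G1 X6.18 Y5.00 E0.3850
G1 X0.00 Y5.00 E0.5391
G1 X0.00 Y0.00 E0.6638

At z = 2.25 mm: the cube is present — its section is the full 26×5 rectangle; the cube at (15.5, 1.5) (footprint 12.5×25) is included at this height; the cube at (10, -0.5) is present — its section is the full 19×22 rectangle; Subtracting the remaining from the first: starting from the 26×5 cube, the 12.5×25 cube at (15.5, 1.5) partially overlaps it — only the 36.75 mm² overlap (of its 312.50 mm²) is removed, clipping the outline; the 19×22 cube at (10, -0.5) partially overlaps it — only the 43.25 mm² overlap (of its 418.00 mm²) is removed, clipping the outline — 1 connected region; the r=11.5 cylinder at (-1.5, -3.5) contributes a regular 32-gon of circumradius 11.5; After intersecting: the r=11.5 cylinder at (-1.5, -3.5) partially overlaps that combined region; clipping to the common part keeps 40.59 mm² — 1 connected region. The outline is a single polygon with 7 vertices. Extrusion per mm of travel: 0.4 × 0.15 / (π × 0.875²) = 0.024945. Accumulating E over each segment gives final E = 0.6638.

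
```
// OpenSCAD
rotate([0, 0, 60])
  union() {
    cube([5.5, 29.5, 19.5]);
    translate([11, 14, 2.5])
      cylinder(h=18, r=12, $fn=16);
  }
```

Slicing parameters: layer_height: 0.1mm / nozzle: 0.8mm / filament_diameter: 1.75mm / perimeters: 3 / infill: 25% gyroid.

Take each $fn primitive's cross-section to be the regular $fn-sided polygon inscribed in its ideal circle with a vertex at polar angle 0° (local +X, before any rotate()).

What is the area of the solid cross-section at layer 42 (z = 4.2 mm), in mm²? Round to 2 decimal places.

At z = 4.2 mm: the 5.5×29.5 cube contributes its full rectangle (area 162.25 mm²); the r=12 cylinder at (11, 14) gives a regular 16-gon of circumradius 12 (constant along its height) (area = (16/2)·12.000²·sin(360°/16) = 440.85 mm²); Combining (union): the regions partially overlap — summed areas 603.10 mm² minus the doubly-counted overlap 89.83 mm² gives 513.27 mm² — area = 513.27 mm²; (rotated 60° about Z; rotation is an isometry so areas/perimeters/island counts are preserved). Overall, the cross-section is a single solid region. Net area = 513.27 mm².

513.27 mm²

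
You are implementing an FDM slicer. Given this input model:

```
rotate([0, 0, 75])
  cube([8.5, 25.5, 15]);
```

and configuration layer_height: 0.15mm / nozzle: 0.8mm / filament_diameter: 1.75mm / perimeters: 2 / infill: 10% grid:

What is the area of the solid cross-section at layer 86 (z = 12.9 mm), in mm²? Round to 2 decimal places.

216.75 mm²

At z = 12.9 mm: the 8.5×25.5 cube contributes its full rectangle (area 216.75 mm²); (rotated 75° about Z; rotation is an isometry so areas/perimeters/island counts are preserved). Overall, the cross-section is a single solid region. Net area = 216.75 mm².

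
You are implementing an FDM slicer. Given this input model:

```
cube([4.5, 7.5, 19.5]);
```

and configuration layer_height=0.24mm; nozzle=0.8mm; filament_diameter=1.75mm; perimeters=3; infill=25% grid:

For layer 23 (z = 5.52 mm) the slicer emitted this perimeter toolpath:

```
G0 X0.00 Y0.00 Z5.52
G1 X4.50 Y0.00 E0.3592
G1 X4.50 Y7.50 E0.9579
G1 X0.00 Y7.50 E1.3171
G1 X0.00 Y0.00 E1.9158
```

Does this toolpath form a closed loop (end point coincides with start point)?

yes

Start point (G0): (0.00, 0.00). End point (last G1): the path returns to the start — closed.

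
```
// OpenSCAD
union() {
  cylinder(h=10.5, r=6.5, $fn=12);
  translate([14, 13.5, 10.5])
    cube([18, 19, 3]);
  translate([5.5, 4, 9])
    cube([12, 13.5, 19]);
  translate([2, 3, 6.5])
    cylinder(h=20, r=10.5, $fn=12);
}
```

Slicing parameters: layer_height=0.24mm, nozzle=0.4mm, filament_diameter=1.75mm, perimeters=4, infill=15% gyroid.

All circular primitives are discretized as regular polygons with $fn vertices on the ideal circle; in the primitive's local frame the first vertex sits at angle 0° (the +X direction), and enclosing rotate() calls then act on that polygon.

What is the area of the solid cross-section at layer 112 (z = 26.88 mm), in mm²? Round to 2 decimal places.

162.00 mm²

At z = 26.88 mm: the cylinder does not reach this height (z outside [0, 10.5]); the cube at (14, 13.5) does not reach this height (z outside [10.5, 13.5]); the 12×13.5 cube at (5.5, 4) contributes its full rectangle (area 162.00 mm²); the cylinder at (2, 3) is not intersected at this z (z outside [6.5, 26.5]); Combining (union): only the 12×13.5 cube at (5.5, 4) is present, so the union is just that shape — area = 162.00 mm². Overall, the cross-section is a single solid region. Net area = 162.00 mm².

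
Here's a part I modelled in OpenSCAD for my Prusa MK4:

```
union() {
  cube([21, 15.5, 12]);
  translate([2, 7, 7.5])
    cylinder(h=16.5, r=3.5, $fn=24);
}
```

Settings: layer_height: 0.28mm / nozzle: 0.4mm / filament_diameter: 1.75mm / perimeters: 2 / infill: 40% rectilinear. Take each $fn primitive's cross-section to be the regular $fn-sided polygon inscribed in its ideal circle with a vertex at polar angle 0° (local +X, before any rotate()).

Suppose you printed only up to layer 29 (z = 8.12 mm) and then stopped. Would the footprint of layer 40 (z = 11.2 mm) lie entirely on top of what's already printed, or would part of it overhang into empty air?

entirely on top

Compare the two slices. At z = 8.12: the cube is present — its section is the full 21×15.5 rectangle (area 325.50 mm²); the r=3.5 cylinder at (2, 7) gives a regular 24-gon of circumradius 3.5 (constant along its height) (area = (24/2)·3.500²·sin(360°/24) = 38.05 mm²); Taking the union: the regions partially overlap — summed areas 363.55 mm² minus the doubly-counted overlap 32.14 mm² gives 331.41 mm² — area = 331.41 mm². At z = 11.2: the cube (footprint 21×15.5) is included at this height (area 325.50 mm²); the r=3.5 cylinder at (2, 7) gives a regular 24-gon of circumradius 3.5 (constant along its height) (area = (24/2)·3.500²·sin(360°/24) = 38.05 mm²); Combining (union): the regions partially overlap — summed areas 363.55 mm² minus the doubly-counted overlap 32.14 mm² gives 331.41 mm² — area = 331.41 mm². Checking containment: the cross-section at z = 11.2 is a subset of the cross-section at z = 8.12.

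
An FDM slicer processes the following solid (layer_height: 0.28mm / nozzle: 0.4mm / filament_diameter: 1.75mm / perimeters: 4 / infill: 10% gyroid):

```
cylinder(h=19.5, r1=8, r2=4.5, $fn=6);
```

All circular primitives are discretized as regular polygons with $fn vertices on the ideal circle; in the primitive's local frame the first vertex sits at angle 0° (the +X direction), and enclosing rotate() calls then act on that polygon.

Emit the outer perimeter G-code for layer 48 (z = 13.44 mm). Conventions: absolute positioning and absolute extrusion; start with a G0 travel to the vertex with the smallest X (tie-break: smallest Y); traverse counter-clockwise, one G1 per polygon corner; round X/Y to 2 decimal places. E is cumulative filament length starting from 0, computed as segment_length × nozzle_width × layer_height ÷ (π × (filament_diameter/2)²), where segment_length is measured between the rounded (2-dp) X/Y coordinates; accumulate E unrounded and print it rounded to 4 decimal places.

G0 X-5.59 Y0.00 Z13.44
G1 X-2.79 Y-4.84 E0.2604
G1 X2.79 Y-4.84 E0.5202
G1 X5.59 Y0.00 E0.7806
G1 X2.79 Y4.84 E1.0409
G1 X-2.79 Y4.84 E1.3008
G1 X-5.59 Y0.00 E1.5611

At z = 13.44 mm: the cone: at t=0.689 of its height the radius interpolates to r₁+(r₂−r₁)t = 5.588, giving a regular 6-gon of that circumradius. The outline is a single polygon with 6 vertices. Extrusion per mm of travel: 0.4 × 0.28 / (π × 0.875²) = 0.046564. Accumulating E over each segment gives final E = 1.5611.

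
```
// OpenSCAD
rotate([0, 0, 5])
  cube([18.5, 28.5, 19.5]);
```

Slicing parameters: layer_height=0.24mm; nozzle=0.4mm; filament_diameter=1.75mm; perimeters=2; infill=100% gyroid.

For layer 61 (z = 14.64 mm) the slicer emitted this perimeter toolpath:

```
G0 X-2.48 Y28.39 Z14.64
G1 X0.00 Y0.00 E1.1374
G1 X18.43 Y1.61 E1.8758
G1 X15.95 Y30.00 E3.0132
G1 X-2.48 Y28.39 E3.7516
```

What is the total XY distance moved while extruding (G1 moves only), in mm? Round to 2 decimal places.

Sum the Euclidean lengths of each G1 segment: total = 94.00 mm.

94.00 mm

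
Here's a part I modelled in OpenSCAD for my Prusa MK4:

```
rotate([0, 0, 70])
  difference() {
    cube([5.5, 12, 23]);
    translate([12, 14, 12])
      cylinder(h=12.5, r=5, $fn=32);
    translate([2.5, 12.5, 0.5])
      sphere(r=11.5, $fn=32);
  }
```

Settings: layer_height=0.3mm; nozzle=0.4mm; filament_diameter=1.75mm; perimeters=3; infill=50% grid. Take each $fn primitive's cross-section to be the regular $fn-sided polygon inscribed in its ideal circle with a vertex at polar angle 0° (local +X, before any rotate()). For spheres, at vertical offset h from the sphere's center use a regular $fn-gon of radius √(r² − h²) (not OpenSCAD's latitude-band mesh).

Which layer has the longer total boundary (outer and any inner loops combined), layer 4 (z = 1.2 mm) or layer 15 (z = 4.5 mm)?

Layer 4 (z = 1.2): the cube is present — its section is the full 5.5×12 rectangle (perimeter 35.00 mm); the cylinder at (12, 14) is absent (z outside [12, 24.5]); the r=11.5 sphere at (2.5, 12.5) slices to a regular 32-gon of circumradius 11.479 (√(r²−h²) with h=0.7 from center) (perimeter = 2·32·11.479·sin(180°/32) = 72.01 mm); Taking the first minus the rest: starting from the 5.5×12 cube, the r=11.5 sphere at (2.5, 12.5) partially overlaps it — only the 59.57 mm² overlap (of its 411.28 mm²) is removed, clipping the outline — boundary = 13.86 mm; (whole slice rotated 70° about Z — lengths, areas and connectivity unchanged). So its perimeter = 13.86 mm. Layer 15 (z = 4.5): the 5.5×12 cube contributes its full rectangle (perimeter 35.00 mm); the cylinder at (12, 14) is absent (z outside [12, 24.5]); the r=11.5 sphere at (2.5, 12.5) contributes a regular 32-gon of circumradius √(11.5²−4²) = 10.782 (perimeter = 2·32·10.782·sin(180°/32) = 67.64 mm); After the difference (first − rest): starting from the 5.5×12 cube, the r=11.5 sphere at (2.5, 12.5) partially overlaps it — only the 55.70 mm² overlap (of its 362.87 mm²) is removed, clipping the outline — boundary = 15.32 mm; (rotated 70° about Z; rotation is an isometry so areas/perimeters/island counts are preserved). So its perimeter = 15.32 mm. Layer 15 is larger (15.32 vs 13.86 mm).

layer 15 (z = 4.5 mm)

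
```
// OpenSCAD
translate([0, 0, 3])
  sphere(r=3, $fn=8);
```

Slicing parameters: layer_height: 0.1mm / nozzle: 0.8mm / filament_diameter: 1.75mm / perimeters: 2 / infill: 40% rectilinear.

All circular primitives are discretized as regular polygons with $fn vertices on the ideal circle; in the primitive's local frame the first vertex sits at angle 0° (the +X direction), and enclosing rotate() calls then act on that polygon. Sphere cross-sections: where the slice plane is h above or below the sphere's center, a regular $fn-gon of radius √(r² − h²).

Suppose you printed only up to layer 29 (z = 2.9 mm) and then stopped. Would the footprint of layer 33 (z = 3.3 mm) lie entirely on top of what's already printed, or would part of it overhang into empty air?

Compare the two slices. At z = 2.9: the r=3 sphere slices to a regular 8-gon of circumradius 2.998 (√(r²−h²) with h=0.1 from center) (area = (8/2)·2.998²·sin(360°/8) = 25.43 mm²). At z = 3.3: the r=3 sphere slices to a regular 8-gon of circumradius 2.985 (√(r²−h²) with h=0.3 from center) (area = (8/2)·2.985²·sin(360°/8) = 25.20 mm²). Checking containment: the cross-section at z = 3.3 is a subset of the cross-section at z = 2.9.

entirely on top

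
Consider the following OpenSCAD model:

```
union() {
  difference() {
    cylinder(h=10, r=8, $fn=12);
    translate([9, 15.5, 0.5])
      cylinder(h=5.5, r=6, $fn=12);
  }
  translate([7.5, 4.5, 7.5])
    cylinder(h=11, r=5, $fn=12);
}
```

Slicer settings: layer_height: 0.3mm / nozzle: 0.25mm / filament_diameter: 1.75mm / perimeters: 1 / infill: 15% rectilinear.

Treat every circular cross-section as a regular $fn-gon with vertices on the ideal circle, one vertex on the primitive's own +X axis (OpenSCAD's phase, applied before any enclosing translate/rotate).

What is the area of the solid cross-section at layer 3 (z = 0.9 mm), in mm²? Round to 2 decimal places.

At z = 0.9 mm: the r=8 cylinder contributes a regular 12-gon of circumradius 8 (area = (12/2)·8.000²·sin(360°/12) = 192.00 mm²); the r=6 cylinder at (9, 15.5) contributes a regular 12-gon of circumradius 6 (area = (12/2)·6.000²·sin(360°/12) = 108.00 mm²); After the difference (first − rest): starting from the r=8 cylinder (192.00 mm²), the r=6 cylinder at (9, 15.5) misses the remaining region (no effect) — area = 192.00 mm²; the cylinder at (7.5, 4.5) is not intersected at this z (z outside [7.5, 18.5]); Taking the union: only that combined region is present, so the union is just that shape — area = 192.00 mm². Overall, the cross-section is a single solid region. Net area = 192.00 mm².

192.00 mm²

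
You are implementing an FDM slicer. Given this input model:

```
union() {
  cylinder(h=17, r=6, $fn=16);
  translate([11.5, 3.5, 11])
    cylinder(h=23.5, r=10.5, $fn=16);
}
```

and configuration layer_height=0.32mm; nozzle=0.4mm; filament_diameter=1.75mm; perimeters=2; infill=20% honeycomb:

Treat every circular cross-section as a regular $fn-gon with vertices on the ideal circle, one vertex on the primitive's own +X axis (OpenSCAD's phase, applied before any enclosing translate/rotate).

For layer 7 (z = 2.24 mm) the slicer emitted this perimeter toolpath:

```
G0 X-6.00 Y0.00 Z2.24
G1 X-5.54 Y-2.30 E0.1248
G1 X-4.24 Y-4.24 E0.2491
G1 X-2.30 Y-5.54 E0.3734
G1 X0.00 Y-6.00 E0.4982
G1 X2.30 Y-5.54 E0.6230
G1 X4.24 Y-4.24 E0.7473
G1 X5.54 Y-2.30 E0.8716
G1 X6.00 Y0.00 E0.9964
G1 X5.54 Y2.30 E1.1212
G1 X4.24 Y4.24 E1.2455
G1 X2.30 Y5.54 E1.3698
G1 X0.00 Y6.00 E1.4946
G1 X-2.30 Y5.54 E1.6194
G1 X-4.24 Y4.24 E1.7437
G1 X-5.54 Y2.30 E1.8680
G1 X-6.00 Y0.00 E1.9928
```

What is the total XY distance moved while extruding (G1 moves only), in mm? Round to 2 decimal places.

Sum the Euclidean lengths of each G1 segment: total = 37.45 mm.

37.45 mm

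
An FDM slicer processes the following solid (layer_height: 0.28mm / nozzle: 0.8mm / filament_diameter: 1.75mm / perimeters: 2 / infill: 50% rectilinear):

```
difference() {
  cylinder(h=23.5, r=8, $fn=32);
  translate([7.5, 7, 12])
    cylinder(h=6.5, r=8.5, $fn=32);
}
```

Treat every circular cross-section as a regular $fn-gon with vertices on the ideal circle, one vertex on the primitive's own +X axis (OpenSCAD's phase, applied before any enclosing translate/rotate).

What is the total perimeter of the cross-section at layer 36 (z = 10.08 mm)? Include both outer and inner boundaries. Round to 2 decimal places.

At z = 10.08 mm: the r=8 cylinder gives a regular 32-gon of circumradius 8 (constant along its height) (perimeter = 2·32·8.000·sin(180°/32) = 50.18 mm); the cylinder at (7.5, 7) does not reach this height (z outside [12, 18.5]); Subtracting the remaining from the first: none of the subtracted shapes is present at this height, so the r=8 cylinder is unchanged — boundary = 50.18 mm. Overall, the cross-section is a single solid region. Total boundary length (outer) = 50.18 mm.

50.18 mm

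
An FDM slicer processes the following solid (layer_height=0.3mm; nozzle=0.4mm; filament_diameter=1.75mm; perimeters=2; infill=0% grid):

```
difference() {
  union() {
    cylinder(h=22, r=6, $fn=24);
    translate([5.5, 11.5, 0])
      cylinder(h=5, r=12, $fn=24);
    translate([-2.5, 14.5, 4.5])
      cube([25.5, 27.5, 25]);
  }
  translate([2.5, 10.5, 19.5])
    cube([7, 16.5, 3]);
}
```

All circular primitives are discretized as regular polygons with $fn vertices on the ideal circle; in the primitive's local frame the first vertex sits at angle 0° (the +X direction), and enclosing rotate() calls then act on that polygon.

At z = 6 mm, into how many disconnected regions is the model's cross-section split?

At z = 6 mm: the r=6 cylinder gives a regular 24-gon of circumradius 6 (constant along its height); the cylinder at (5.5, 11.5) is not intersected at this z (z outside [0, 5]); the 25.5×27.5 cube at (-2.5, 14.5) contributes its full rectangle; Merging all regions: the 2 present regions are separate (no shared area or edge), so areas and boundary lengths simply add and each stays a separate island — 2 connected regions; the cube at (2.5, 10.5) is not intersected at this z (z outside [19.5, 22.5]); After the difference (first − rest): none of the subtracted shapes is present at this height, so that combined region is unchanged — 2 connected regions. The result has 2 disconnected regions.

2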